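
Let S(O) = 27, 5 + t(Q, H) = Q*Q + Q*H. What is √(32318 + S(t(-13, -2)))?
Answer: √32345 ≈ 179.85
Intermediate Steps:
t(Q, H) = -5 + Q² + H*Q (t(Q, H) = -5 + (Q*Q + Q*H) = -5 + (Q² + H*Q) = -5 + Q² + H*Q)
√(32318 + S(t(-13, -2))) = √(32318 + 27) = √32345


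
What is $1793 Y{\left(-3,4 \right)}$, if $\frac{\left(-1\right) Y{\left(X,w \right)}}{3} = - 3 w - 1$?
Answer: $69927$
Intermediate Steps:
$Y{\left(X,w \right)} = 3 + 9 w$ ($Y{\left(X,w \right)} = - 3 \left(- 3 w - 1\right) = - 3 \left(-1 - 3 w\right) = 3 + 9 w$)
$1793 Y{\left(-3,4 \right)} = 1793 \left(3 + 9 \cdot 4\right) = 1793 \left(3 + 36\right) = 1793 \cdot 39 = 69927$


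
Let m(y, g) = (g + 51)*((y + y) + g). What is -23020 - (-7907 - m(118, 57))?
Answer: 16531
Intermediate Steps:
m(y, g) = (51 + g)*(g + 2*y) (m(y, g) = (51 + g)*(2*y + g) = (51 + g)*(g + 2*y))
-23020 - (-7907 - m(118, 57)) = -23020 - (-7907 - (57² + 51*57 + 102*118 + 2*57*118)) = -23020 - (-7907 - (3249 + 2907 + 12036 + 13452)) = -23020 - (-7907 - 1*31644) = -23020 - (-7907 - 31644) = -23020 - 1*(-39551) = -23020 + 39551 = 16531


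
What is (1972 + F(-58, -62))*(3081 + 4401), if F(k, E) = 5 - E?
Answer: 15255798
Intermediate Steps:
(1972 + F(-58, -62))*(3081 + 4401) = (1972 + (5 - 1*(-62)))*(3081 + 4401) = (1972 + (5 + 62))*7482 = (1972 + 67)*7482 = 2039*7482 = 15255798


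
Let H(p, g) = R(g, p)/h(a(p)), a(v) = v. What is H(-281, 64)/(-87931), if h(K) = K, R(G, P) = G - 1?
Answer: 63/24708611 ≈ 2.5497e-6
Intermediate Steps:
R(G, P) = -1 + G
H(p, g) = (-1 + g)/p
H(-281, 64)/(-87931) = ((-1 + 64)/(-281))/(-87931) = -1/281*63*(-1/87931) = -63/281*(-1/87931) = 63/24708611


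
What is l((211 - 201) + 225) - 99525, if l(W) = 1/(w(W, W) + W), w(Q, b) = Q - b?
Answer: -23388374/235 ≈ -99525.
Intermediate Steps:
l(W) = 1/W (l(W) = 1/((W - W) + W) = 1/(0 + W) = 1/W)
l((211 - 201) + 225) - 99525 = 1/((211 - 201) + 225) - 99525 = 1/(10 + 225) - 99525 = 1/235 - 99525 = -23388374/235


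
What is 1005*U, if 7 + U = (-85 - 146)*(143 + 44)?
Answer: -43420020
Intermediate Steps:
U = -43204 (U = -7 + (-85 - 146)*(143 + 44) = -7 - 231*187 = -7 - 43197 = -43204)
1005*U = 1005*(-43204) = -43420020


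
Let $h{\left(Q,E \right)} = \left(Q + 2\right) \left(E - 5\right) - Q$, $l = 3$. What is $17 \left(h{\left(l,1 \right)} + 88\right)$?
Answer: $1105$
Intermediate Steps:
$h{\left(Q,E \right)} = - Q + \left(-5 + E\right) \left(2 + Q\right)$ ($h{\left(Q,E \right)} = \left(2 + Q\right) \left(-5 + E\right) - Q = \left(-5 + E\right) \left(2 + Q\right) - Q = - Q + \left(-5 + E\right) \left(2 + Q\right)$)
$17 \left(h{\left(l,1 \right)} + 88\right) = 17 \left(\left(-10 - 18 + 2 \cdot 1 + 1 \cdot 3\right) + 88\right) = 17 \left(\left(-10 - 18 + 2 + 3\right) + 88\right) = 17 \left(-23 + 88\right) = 17 \cdot 65 = 1105$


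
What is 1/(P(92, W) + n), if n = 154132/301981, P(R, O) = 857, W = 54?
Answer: 301981/258951849 ≈ 0.0011662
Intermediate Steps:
n = 154132/301981 (n = 154132*(1/301981) = 154132/301981 ≈ 0.51040)
1/(P(92, W) + n) = 1/(857 + 154132/301981) = 1/(258951849/301981) = 301981/258951849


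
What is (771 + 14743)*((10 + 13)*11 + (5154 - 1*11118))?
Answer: -88600454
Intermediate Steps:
(771 + 14743)*((10 + 13)*11 + (5154 - 1*11118)) = 15514*(23*11 + (5154 - 11118)) = 15514*(253 - 5964) = 15514*(-5711) = -88600454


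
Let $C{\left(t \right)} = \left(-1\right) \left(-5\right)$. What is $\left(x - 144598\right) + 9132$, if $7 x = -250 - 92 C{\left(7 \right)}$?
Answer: $- \frac{948972}{7} \approx -1.3557 \cdot 10^{5}$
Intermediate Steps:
$C{\left(t \right)} = 5$
$x = - \frac{710}{7}$ ($x = \frac{-250 - 460}{7} = \frac{1}{7} \left(-710\right) = - \frac{710}{7} \approx -101.43$)
$\left(x - 144598\right) + 9132 = \left(- \frac{710}{7} - 144598\right) + 9132 = - \frac{1012896}{7} + 9132 = - \frac{948972}{7}$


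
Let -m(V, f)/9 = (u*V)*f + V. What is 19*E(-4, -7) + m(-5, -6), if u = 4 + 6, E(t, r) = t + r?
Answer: -2864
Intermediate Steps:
E(t, r) = r + t
u = 10
m(V, f) = -9*V - 90*V*f (m(V, f) = -9*((10*V)*f + V) = -9*(10*V*f + V) = -9*(V + 10*V*f) = -9*V - 90*V*f)
19*E(-4, -7) + m(-5, -6) = 19*(-7 - 4) - 9*(-5)*(1 + 10*(-6)) = 19*(-11) - 9*(-5)*(1 - 60) = -209 - 9*(-5)*(-59) = -209 - 2655 = -2864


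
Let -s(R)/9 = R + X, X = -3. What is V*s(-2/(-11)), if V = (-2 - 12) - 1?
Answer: -4185/11 ≈ -380.45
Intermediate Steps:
s(R) = 27 - 9*R (s(R) = -9*(R - 3) = -9*(-3 + R) = 27 - 9*R)
V = -15 (V = -14 - 1 = -15)
V*s(-2/(-11)) = -15*(27 - (-18)/(-11)) = -15*(27 - (-18)*(-1)/11) = -15*(27 - 9*2/11) = -15*(27 - 18/11) = -15*279/11 = -4185/11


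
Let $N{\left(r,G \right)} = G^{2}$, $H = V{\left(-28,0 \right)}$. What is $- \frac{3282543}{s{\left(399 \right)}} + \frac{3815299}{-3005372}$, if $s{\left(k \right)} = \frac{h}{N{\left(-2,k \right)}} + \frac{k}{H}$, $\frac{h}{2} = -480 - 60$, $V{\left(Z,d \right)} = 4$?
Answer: $- \frac{77561495819092205}{2356689502148} \approx -32911.0$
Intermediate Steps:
$h = -1080$ ($h = 2 \left(-480 - 60\right) = 2 \left(-540\right) = -1080$)
$H = 4$
$s{\left(k \right)} = - \frac{1080}{k^{2}} + \frac{k}{4}$
$- \frac{3282543}{s{\left(399 \right)}} + \frac{3815299}{-3005372} = - \frac{3282543}{- \frac{1080}{159201} + \frac{1}{4} \cdot 399} + \frac{3815299}{-3005372} = - \frac{3282543}{\left(-1080\right) \frac{1}{159201} + \frac{399}{4}} + 3815299 \left(- \frac{1}{3005372}\right) = - \frac{3282543}{- \frac{120}{17689} + \frac{399}{4}} - \frac{3815299}{3005372} = - \frac{3282543}{\frac{7057431}{70756}} - \frac{3815299}{3005372} = \left(-3282543\right) \frac{70756}{7057431} - \frac{3815299}{3005372} = - \frac{25806623612}{784159} - \frac{3815299}{3005372} = - \frac{77561495819092205}{2356689502148}$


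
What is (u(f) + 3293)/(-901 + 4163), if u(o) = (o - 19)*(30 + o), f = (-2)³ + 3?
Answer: 2693/3262 ≈ 0.82557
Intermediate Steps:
f = -5 (f = -8 + 3 = -5)
u(o) = (-19 + o)*(30 + o)
(u(f) + 3293)/(-901 + 4163) = ((-570 + (-5)² + 11*(-5)) + 3293)/(-901 + 4163) = ((-570 + 25 - 55) + 3293)/3262 = (-600 + 3293)*(1/3262) = 2693*(1/3262) = 2693/3262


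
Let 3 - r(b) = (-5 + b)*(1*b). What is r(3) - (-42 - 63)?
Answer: 114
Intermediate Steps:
r(b) = 3 - b*(-5 + b) (r(b) = 3 - (-5 + b)*1*b = 3 - (-5 + b)*b = 3 - b*(-5 + b))
r(3) - (-42 - 63) = (3 - 1*3**2 + 5*3) - (-42 - 63) = (3 - 1*9 + 15) - 1*(-105) = (3 - 9 + 15) + 105 = 9 + 105 = 114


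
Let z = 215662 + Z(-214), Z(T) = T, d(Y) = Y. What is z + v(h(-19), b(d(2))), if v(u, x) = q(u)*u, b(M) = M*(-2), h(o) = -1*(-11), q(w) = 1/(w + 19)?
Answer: 6463451/30 ≈ 2.1545e+5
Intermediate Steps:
q(w) = 1/(19 + w)
h(o) = 11
b(M) = -2*M
v(u, x) = u/(19 + u)
z = 215448 (z = 215662 - 214 = 215448)
z + v(h(-19), b(d(2))) = 215448 + 11/(19 + 11) = 215448 + 11/30 = 6463451/30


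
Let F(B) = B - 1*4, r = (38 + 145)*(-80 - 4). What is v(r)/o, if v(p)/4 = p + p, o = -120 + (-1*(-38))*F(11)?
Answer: -61488/73 ≈ -842.30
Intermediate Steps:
r = -15372 (r = 183*(-84) = -15372)
F(B) = -4 + B (F(B) = B - 4 = -4 + B)
o = 146 (o = -120 + (-1*(-38))*(-4 + 11) = -120 + 38*7 = -120 + 266 = 146)
v(p) = 8*p (v(p) = 4*(p + p) = 4*(2*p) = 8*p)
v(r)/o = (8*(-15372))/146 = -122976*1/146 = -61488/73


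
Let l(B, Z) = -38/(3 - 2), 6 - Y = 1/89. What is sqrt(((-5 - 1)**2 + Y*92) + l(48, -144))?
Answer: sqrt(4348362)/89 ≈ 23.430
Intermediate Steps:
Y = 533/89 (Y = 6 - 1/89 = 533/89 ≈ 5.9888)
l(B, Z) = -38 (l(B, Z) = -38/1 = -38*1 = -38)
sqrt(((-5 - 1)**2 + Y*92) + l(48, -144)) = sqrt(((-5 - 1)**2 + (533/89)*92) - 38) = sqrt(((-6)**2 + 49036/89) - 38) = sqrt((36 + 49036/89) - 38) = sqrt(52240/89 - 38) = sqrt(48858/89) = sqrt(4348362)/89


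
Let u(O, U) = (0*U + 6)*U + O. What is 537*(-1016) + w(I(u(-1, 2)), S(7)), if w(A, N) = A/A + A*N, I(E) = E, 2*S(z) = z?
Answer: -1091105/2 ≈ -5.4555e+5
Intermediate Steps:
S(z) = z/2
u(O, U) = O + 6*U (u(O, U) = (0 + 6)*U + O = 6*U + O = O + 6*U)
w(A, N) = 1 + A*N
537*(-1016) + w(I(u(-1, 2)), S(7)) = 537*(-1016) + (1 + (-1 + 6*2)*((½)*7)) = -545592 + (1 + (-1 + 12)*(7/2)) = -545592 + (1 + 11*(7/2)) = -545592 + (1 + 77/2) = -545592 + 79/2 = -1091105/2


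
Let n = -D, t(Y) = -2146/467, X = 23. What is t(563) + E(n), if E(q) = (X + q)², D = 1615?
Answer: 1183592542/467 ≈ 2.5345e+6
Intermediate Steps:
t(Y) = -2146/467 (t(Y) = -2146*1/467 = -2146/467)
n = -1615 (n = -1*1615 = -1615)
E(q) = (23 + q)²
t(563) + E(n) = -2146/467 + (23 - 1615)² = -2146/467 + (-1592)² = -2146/467 + 2534464 = 1183592542/467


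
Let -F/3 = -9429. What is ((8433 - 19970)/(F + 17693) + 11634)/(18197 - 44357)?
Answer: -534919783/1202836800 ≈ -0.44472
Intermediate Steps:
F = 28287 (F = -3*(-9429) = 28287)
((8433 - 19970)/(F + 17693) + 11634)/(18197 - 44357) = ((8433 - 19970)/(28287 + 17693) + 11634)/(18197 - 44357) = (-11537/45980 + 11634)/(-26160) = (-11537*1/45980 + 11634)*(-1/26160) = (-11537/45980 + 11634)*(-1/26160) = (534919783/45980)*(-1/26160) = -534919783/1202836800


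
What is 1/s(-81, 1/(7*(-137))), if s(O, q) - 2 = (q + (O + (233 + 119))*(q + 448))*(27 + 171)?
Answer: 959/23053141918 ≈ 4.1600e-8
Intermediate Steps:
s(O, q) = 2 + 198*q + 198*(352 + O)*(448 + q) (s(O, q) = 2 + (q + (O + (233 + 119))*(q + 448))*(27 + 171) = 2 + (q + (O + 352)*(448 + q))*198 = 2 + (q + (352 + O)*(448 + q))*198 = 2 + (198*q + 198*(352 + O)*(448 + q)) = 2 + 198*q + 198*(352 + O)*(448 + q))
1/s(-81, 1/(7*(-137))) = 1/(31223810 + 69894/((7*(-137))) + 88704*(-81) + 198*(-81)/(7*(-137))) = 1/(31223810 + 69894/(-959) - 7185024 + 198*(-81)/(-959)) = 1/(31223810 + 69894*(-1/959) - 7185024 + 198*(-81)*(-1/959)) = 1/(31223810 - 69894/959 - 7185024 + 16038/959) = 1/(23053141918/959) = 959/23053141918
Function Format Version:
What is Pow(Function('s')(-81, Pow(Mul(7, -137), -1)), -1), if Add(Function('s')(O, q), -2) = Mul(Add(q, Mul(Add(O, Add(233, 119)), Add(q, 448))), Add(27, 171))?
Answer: Rational(959, 23053141918) ≈ 4.1600e-8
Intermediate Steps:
Function('s')(O, q) = Add(2, Mul(198, q), Mul(198, Add(352, O), Add(448, q))) (Function('s')(O, q) = Add(2, Mul(Add(q, Mul(Add(O, Add(233, 119)), Add(q, 448))), Add(27, 171))) = Add(2, Mul(Add(q, Mul(Add(O, 352), Add(448, q))), 198)) = Add(2, Mul(Add(q, Mul(Add(352, O), Add(448, q))), 198)) = Add(2, Add(Mul(198, q), Mul(198, Add(352, O), Add(448, q)))) = Add(2, Mul(198, q), Mul(198, Add(352, O), Add(448, q))))
Pow(Function('s')(-81, Pow(Mul(7, -137), -1)), -1) = Pow(Add(31223810, Mul(69894, Pow(Mul(7, -137), -1)), Mul(88704, -81), Mul(198, -81, Pow(Mul(7, -137), -1))), -1) = Pow(Add(31223810, Mul(69894, Pow(-959, -1)), -7185024, Mul(198, -81, Pow(-959, -1))), -1) = Pow(Add(31223810, Mul(69894, Rational(-1, 959)), -7185024, Mul(198, -81, Rational(-1, 959))), -1) = Pow(Add(31223810, Rational(-69894, 959), -7185024, Rational(16038, 959)), -1) = Pow(Rational(23053141918, 959), -1) = Rational(959, 23053141918)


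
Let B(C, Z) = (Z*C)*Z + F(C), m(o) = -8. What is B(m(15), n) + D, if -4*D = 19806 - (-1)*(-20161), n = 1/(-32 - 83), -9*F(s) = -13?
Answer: 42941287/476100 ≈ 90.194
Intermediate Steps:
F(s) = 13/9 (F(s) = -⅑*(-13) = 13/9)
n = -1/115 (n = 1/(-115) = -1/115 ≈ -0.0086956)
B(C, Z) = 13/9 + C*Z² (B(C, Z) = (Z*C)*Z + 13/9 = (C*Z)*Z + 13/9 = C*Z² + 13/9 = 13/9 + C*Z²)
D = 355/4 (D = -(19806 - (-1)*(-20161))/4 = -(19806 - 1*20161)/4 = -(19806 - 20161)/4 = -¼*(-355) = 355/4 ≈ 88.750)
B(m(15), n) + D = (13/9 - 8*(-1/115)²) + 355/4 = (13/9 - 8*1/13225) + 355/4 = (13/9 - 8/13225) + 355/4 = 171853/119025 + 355/4 = 42941287/476100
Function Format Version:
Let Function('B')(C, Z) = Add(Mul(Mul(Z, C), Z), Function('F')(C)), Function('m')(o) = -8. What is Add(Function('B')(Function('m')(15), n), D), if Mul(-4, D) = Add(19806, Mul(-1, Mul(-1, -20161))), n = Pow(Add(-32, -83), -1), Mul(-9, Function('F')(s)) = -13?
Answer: Rational(42941287, 476100) ≈ 90.194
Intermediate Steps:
Function('F')(s) = Rational(13, 9) (Function('F')(s) = Mul(Rational(-1, 9), -13) = Rational(13, 9))
n = Rational(-1, 115) (n = Pow(-115, -1) = Rational(-1, 115) ≈ -0.0086956)
Function('B')(C, Z) = Add(Rational(13, 9), Mul(C, Pow(Z, 2))) (Function('B')(C, Z) = Add(Mul(Mul(Z, C), Z), Rational(13, 9)) = Add(Mul(Mul(C, Z), Z), Rational(13, 9)) = Add(Mul(C, Pow(Z, 2)), Rational(13, 9)) = Add(Rational(13, 9), Mul(C, Pow(Z, 2))))
D = Rational(355, 4) (D = Mul(Rational(-1, 4), Add(19806, Mul(-1, Mul(-1, -20161)))) = Mul(Rational(-1, 4), Add(19806, Mul(-1, 20161))) = Mul(Rational(-1, 4), Add(19806, -20161)) = Mul(Rational(-1, 4), -355) = Rational(355, 4) ≈ 88.750)
Add(Function('B')(Function('m')(15), n), D) = Add(Add(Rational(13, 9), Mul(-8, Pow(Rational(-1, 115), 2))), Rational(355, 4)) = Add(Add(Rational(13, 9), Mul(-8, Rational(1, 13225))), Rational(355, 4)) = Add(Add(Rational(13, 9), Rational(-8, 13225)), Rational(355, 4)) = Add(Rational(171853, 119025), Rational(355, 4)) = Rational(42941287, 476100)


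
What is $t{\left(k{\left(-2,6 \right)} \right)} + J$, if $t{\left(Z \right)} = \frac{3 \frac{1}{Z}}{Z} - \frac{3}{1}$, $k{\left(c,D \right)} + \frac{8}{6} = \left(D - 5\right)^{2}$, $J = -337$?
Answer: $-313$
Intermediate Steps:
$k{\left(c,D \right)} = - \frac{4}{3} + \left(-5 + D\right)^{2}$ ($k{\left(c,D \right)} = - \frac{4}{3} + \left(D - 5\right)^{2} = - \frac{4}{3} + \left(-5 + D\right)^{2}$)
$t{\left(Z \right)} = -3 + \frac{3}{Z^{2}}$ ($t{\left(Z \right)} = \frac{3}{Z^{2}} - 3 = -3 + \frac{3}{Z^{2}}$)
$t{\left(k{\left(-2,6 \right)} \right)} + J = \left(-3 + \frac{3}{\left(- \frac{4}{3} + \left(-5 + 6\right)^{2}\right)^{2}}\right) - 337 = \left(-3 + \frac{3}{\left(- \frac{4}{3} + 1^{2}\right)^{2}}\right) - 337 = \left(-3 + \frac{3}{\left(- \frac{4}{3} + 1\right)^{2}}\right) - 337 = \left(-3 + \frac{3}{\frac{1}{9}}\right) - 337 = \left(-3 + 3 \cdot 9\right) - 337 = \left(-3 + 27\right) - 337 = 24 - 337 = -313$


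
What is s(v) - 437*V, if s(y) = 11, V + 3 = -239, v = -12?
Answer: 105765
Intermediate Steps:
V = -242 (V = -3 - 239 = -242)
s(v) - 437*V = 11 - 437*(-242) = 11 + 105754 = 105765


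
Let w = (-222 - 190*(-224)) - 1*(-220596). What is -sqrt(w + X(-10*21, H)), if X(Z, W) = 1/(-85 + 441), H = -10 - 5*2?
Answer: -sqrt(8330800945)/178 ≈ -512.77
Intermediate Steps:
H = -20 (H = -10 - 10 = -20)
X(Z, W) = 1/356
w = 262934 (w = (-222 + 42560) + 220596 = 42338 + 220596 = 262934)
-sqrt(w + X(-10*21, H)) = -sqrt(262934 + 1/356) = -sqrt(93604505/356) = -sqrt(8330800945)/178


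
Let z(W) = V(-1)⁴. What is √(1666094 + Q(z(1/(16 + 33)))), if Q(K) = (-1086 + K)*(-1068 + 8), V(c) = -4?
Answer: √2545894 ≈ 1595.6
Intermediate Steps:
z(W) = 256 (z(W) = (-4)⁴ = 256)
Q(K) = 1151160 - 1060*K (Q(K) = (-1086 + K)*(-1060) = 1151160 - 1060*K)
√(1666094 + Q(z(1/(16 + 33)))) = √(1666094 + (1151160 - 1060*256)) = √(1666094 + (1151160 - 271360)) = √(1666094 + 879800) = √2545894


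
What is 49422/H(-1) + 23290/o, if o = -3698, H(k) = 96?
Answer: 15043893/29584 ≈ 508.51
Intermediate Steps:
49422/H(-1) + 23290/o = 49422/96 + 23290/(-3698) = 49422*(1/96) + 23290*(-1/3698) = 8237/16 - 11645/1849 = 15043893/29584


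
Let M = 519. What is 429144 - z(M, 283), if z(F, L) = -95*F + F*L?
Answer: 331572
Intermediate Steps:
429144 - z(M, 283) = 429144 - 519*(-95 + 283) = 429144 - 519*188 = 429144 - 1*97572 = 429144 - 97572 = 331572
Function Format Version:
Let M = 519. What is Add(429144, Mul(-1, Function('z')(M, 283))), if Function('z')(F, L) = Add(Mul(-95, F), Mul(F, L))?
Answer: 331572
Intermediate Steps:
Add(429144, Mul(-1, Function('z')(M, 283))) = Add(429144, Mul(-1, Mul(519, Add(-95, 283)))) = Add(429144, Mul(-1, Mul(519, 188))) = Add(429144, Mul(-1, 97572)) = Add(429144, -97572) = 331572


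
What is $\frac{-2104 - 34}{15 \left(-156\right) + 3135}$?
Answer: $- \frac{2138}{795} \approx -2.6893$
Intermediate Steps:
$\frac{-2104 - 34}{15 \left(-156\right) + 3135} = - \frac{2138}{-2340 + 3135} = - \frac{2138}{795}$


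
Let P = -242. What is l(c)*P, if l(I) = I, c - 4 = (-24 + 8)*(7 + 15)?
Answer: 84216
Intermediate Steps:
c = -348 (c = 4 + (-24 + 8)*(7 + 15) = 4 - 16*22 = 4 - 352 = -348)
l(c)*P = -348*(-242) = 84216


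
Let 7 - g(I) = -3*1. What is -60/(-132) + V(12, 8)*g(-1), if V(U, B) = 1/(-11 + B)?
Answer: -95/33 ≈ -2.8788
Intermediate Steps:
g(I) = 10 (g(I) = 7 - (-3) = 7 - 1*(-3) = 7 + 3 = 10)
-60/(-132) + V(12, 8)*g(-1) = -60/(-132) + 10/(-11 + 8) = -60*(-1/132) + 10/(-3) = 5/11 - ⅓*10 = 5/11 - 10/3 = -95/33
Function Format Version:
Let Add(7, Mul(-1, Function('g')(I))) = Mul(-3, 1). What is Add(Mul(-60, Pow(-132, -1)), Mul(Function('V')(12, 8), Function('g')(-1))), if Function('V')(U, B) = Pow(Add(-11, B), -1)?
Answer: Rational(-95, 33) ≈ -2.8788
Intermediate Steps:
Function('g')(I) = 10 (Function('g')(I) = Add(7, Mul(-1, Mul(-3, 1))) = Add(7, Mul(-1, -3)) = Add(7, 3) = 10)
Add(Mul(-60, Pow(-132, -1)), Mul(Function('V')(12, 8), Function('g')(-1))) = Add(Mul(-60, Pow(-132, -1)), Mul(Pow(Add(-11, 8), -1), 10)) = Add(Mul(-60, Rational(-1, 132)), Mul(Pow(-3, -1), 10)) = Add(Rational(5, 11), Mul(Rational(-1, 3), 10)) = Add(Rational(5, 11), Rational(-10, 3)) = Rational(-95, 33)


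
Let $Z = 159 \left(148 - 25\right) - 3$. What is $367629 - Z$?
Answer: $348075$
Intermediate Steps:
$Z = 19554$ ($Z = 159 \left(148 - 25\right) - 3 = 159 \cdot 123 - 3 = 19557 - 3 = 19554$)
$367629 - Z = 367629 - 19554 = 348075$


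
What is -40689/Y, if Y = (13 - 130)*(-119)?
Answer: -4521/1547 ≈ -2.9224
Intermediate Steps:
Y = 13923 (Y = -117*(-119) = 13923)
-40689/Y = -40689/13923 = -40689*1/13923 = -4521/1547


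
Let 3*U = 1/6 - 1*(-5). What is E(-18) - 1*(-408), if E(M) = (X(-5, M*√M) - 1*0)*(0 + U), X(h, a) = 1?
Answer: 7375/18 ≈ 409.72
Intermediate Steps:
U = 31/18 (U = (1/6 - 1*(-5))/3 = (⅙ + 5)/3 = (⅓)*(31/6) = 31/18 ≈ 1.7222)
E(M) = 31/18 (E(M) = (1 - 1*0)*(0 + 31/18) = (1 + 0)*(31/18) = 1*(31/18) = 31/18)
E(-18) - 1*(-408) = 31/18 - 1*(-408) = 31/18 + 408 = 7375/18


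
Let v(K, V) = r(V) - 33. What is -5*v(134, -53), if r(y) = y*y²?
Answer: 744550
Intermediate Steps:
r(y) = y³
v(K, V) = -33 + V³ (v(K, V) = V³ - 33 = -33 + V³)
-5*v(134, -53) = -5*(-33 + (-53)³) = -5*(-33 - 148877) = -5*(-148910) = 744550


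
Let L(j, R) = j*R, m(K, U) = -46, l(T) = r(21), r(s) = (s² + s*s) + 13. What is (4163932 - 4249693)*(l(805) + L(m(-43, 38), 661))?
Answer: 2530892871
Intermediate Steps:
r(s) = 13 + 2*s² (r(s) = (s² + s²) + 13 = 2*s² + 13 = 13 + 2*s²)
l(T) = 895 (l(T) = 13 + 2*21² = 13 + 2*441 = 13 + 882 = 895)
L(j, R) = R*j
(4163932 - 4249693)*(l(805) + L(m(-43, 38), 661)) = (4163932 - 4249693)*(895 + 661*(-46)) = -85761*(895 - 30406) = -85761*(-29511) = 2530892871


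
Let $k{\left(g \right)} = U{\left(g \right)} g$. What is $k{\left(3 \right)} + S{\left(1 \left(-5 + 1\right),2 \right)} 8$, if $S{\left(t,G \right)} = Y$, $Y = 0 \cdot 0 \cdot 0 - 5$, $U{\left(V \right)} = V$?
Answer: $-31$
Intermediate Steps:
$k{\left(g \right)} = g^{2}$ ($k{\left(g \right)} = g g = g^{2}$)
$Y = -5$ ($Y = 0 \cdot 0 - 5 = 0 - 5 = -5$)
$S{\left(t,G \right)} = -5$
$k{\left(3 \right)} + S{\left(1 \left(-5 + 1\right),2 \right)} 8 = 3^{2} - 40 = 9 - 40 = -31$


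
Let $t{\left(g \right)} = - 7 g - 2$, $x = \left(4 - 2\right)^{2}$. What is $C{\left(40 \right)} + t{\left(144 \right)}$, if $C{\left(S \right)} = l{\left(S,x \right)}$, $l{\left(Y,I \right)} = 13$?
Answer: $-997$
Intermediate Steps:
$x = 4$ ($x = 2^{2} = 4$)
$C{\left(S \right)} = 13$
$t{\left(g \right)} = -2 - 7 g$
$C{\left(40 \right)} + t{\left(144 \right)} = 13 - 1010 = -997$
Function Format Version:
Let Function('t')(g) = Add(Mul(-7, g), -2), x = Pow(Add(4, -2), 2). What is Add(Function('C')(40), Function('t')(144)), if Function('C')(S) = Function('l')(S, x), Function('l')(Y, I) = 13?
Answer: -997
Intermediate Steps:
x = 4 (x = Pow(2, 2) = 4)
Function('C')(S) = 13
Function('t')(g) = Add(-2, Mul(-7, g))
Add(Function('C')(40), Function('t')(144)) = Add(13, Add(-2, Mul(-7, 144))) = Add(13, Add(-2, -1008)) = Add(13, -1010) = -997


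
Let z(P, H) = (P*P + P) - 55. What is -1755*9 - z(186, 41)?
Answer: -50522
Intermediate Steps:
z(P, H) = -55 + P + P**2 (z(P, H) = (P**2 + P) - 55 = (P + P**2) - 55 = -55 + P + P**2)
-1755*9 - z(186, 41) = -1755*9 - (-55 + 186 + 186**2) = -15795 - (-55 + 186 + 34596) = -15795 - 1*34727 = -15795 - 34727 = -50522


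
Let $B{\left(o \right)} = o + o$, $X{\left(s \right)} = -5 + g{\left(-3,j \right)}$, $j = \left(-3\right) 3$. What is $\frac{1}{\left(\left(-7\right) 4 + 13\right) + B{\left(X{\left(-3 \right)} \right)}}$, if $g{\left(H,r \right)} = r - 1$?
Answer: $- \frac{1}{45} \approx -0.022222$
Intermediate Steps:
$j = -9$
$g{\left(H,r \right)} = -1 + r$ ($g{\left(H,r \right)} = r - 1 = -1 + r$)
$X{\left(s \right)} = -15$ ($X{\left(s \right)} = -5 - 10 = -15$)
$B{\left(o \right)} = 2 o$
$\frac{1}{\left(\left(-7\right) 4 + 13\right) + B{\left(X{\left(-3 \right)} \right)}} = \frac{1}{\left(\left(-7\right) 4 + 13\right) + 2 \left(-15\right)} = \frac{1}{\left(-28 + 13\right) - 30} = \frac{1}{-15 - 30} = \frac{1}{-45} = - \frac{1}{45}$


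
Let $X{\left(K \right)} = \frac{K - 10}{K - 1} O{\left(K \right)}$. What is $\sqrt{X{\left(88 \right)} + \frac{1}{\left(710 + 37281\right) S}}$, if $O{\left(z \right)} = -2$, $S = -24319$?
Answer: $\frac{i \sqrt{1287224264375196418117}}{26793190741} \approx 1.3391 i$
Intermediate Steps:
$X{\left(K \right)} = - \frac{2 \left(-10 + K\right)}{-1 + K}$ ($X{\left(K \right)} = \frac{K - 10}{K - 1} \left(-2\right) = \frac{-10 + K}{-1 + K} \left(-2\right) = - \frac{2 \left(-10 + K\right)}{-1 + K}$)
$\sqrt{X{\left(88 \right)} + \frac{1}{\left(710 + 37281\right) S}} = \sqrt{\frac{2 \left(10 - 88\right)}{-1 + 88} + \frac{1}{\left(710 + 37281\right) \left(-24319\right)}} = \sqrt{\frac{2 \left(10 - 88\right)}{87} + \frac{1}{37991} \left(- \frac{1}{24319}\right)} = \sqrt{2 \cdot \frac{1}{87} \left(-78\right) + \frac{1}{37991} \left(- \frac{1}{24319}\right)} = \sqrt{- \frac{52}{29} - \frac{1}{923903129}} = \sqrt{- \frac{48042962737}{26793190741}} = \frac{i \sqrt{1287224264375196418117}}{26793190741}$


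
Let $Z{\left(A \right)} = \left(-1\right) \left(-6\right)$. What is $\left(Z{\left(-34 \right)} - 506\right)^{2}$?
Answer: $250000$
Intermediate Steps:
$Z{\left(A \right)} = 6$
$\left(Z{\left(-34 \right)} - 506\right)^{2} = \left(6 - 506\right)^{2} = \left(-500\right)^{2} = 250000$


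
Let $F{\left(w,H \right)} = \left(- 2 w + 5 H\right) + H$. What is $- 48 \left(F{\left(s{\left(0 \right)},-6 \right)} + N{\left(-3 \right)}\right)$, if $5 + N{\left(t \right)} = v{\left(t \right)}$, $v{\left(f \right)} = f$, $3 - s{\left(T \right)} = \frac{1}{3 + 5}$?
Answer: $2388$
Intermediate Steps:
$s{\left(T \right)} = \frac{23}{8}$ ($s{\left(T \right)} = 3 - \frac{1}{3 + 5} = 3 - \frac{1}{8} = \frac{23}{8}$)
$N{\left(t \right)} = -5 + t$
$F{\left(w,H \right)} = - 2 w + 6 H$
$- 48 \left(F{\left(s{\left(0 \right)},-6 \right)} + N{\left(-3 \right)}\right) = - 48 \left(\left(\left(-2\right) \frac{23}{8} + 6 \left(-6\right)\right) - 8\right) = - 48 \left(\left(- \frac{23}{4} - 36\right) - 8\right) = - 48 \left(- \frac{167}{4} - 8\right) = \left(-48\right) \left(- \frac{199}{4}\right) = 2388$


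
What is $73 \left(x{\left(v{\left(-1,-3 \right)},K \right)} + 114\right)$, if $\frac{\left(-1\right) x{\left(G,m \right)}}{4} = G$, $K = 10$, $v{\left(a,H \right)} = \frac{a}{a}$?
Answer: $8030$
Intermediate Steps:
$v{\left(a,H \right)} = 1$
$x{\left(G,m \right)} = - 4 G$
$73 \left(x{\left(v{\left(-1,-3 \right)},K \right)} + 114\right) = 73 \left(\left(-4\right) 1 + 114\right) = 73 \left(-4 + 114\right) = 73 \cdot 110 = 8030$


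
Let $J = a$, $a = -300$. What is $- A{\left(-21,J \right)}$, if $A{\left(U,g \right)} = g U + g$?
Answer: $-6000$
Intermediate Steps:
$J = -300$
$A{\left(U,g \right)} = g + U g$ ($A{\left(U,g \right)} = U g + g = g + U g$)
$- A{\left(-21,J \right)} = - \left(-300\right) \left(1 - 21\right) = - \left(-300\right) \left(-20\right) = \left(-1\right) 6000 = -6000$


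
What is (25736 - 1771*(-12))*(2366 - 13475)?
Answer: -521989692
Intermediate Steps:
(25736 - 1771*(-12))*(2366 - 13475) = (25736 + 21252)*(-11109) = 46988*(-11109) = -521989692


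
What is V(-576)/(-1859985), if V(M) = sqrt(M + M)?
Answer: -8*I*sqrt(2)/619995 ≈ -1.8248e-5*I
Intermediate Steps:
V(M) = sqrt(2)*sqrt(M) (V(M) = sqrt(2*M) = sqrt(2)*sqrt(M))
V(-576)/(-1859985) = (sqrt(2)*sqrt(-576))/(-1859985) = (sqrt(2)*(24*I))*(-1/1859985) = (24*I*sqrt(2))*(-1/1859985) = -8*I*sqrt(2)/619995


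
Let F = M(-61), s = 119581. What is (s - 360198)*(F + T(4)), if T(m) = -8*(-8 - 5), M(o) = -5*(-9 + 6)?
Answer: -28633423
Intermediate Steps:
M(o) = 15 (M(o) = -5*(-3) = 15)
F = 15
T(m) = 104 (T(m) = -8*(-13) = 104)
(s - 360198)*(F + T(4)) = (119581 - 360198)*(15 + 104) = -240617*119 = -28633423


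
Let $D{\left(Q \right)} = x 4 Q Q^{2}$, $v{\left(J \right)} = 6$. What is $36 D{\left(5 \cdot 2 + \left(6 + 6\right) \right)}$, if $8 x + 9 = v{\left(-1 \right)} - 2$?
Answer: $-958320$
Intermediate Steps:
$x = - \frac{5}{8}$ ($x = - \frac{9}{8} + \frac{6 - 2}{8} = - \frac{9}{8} + \frac{1}{8} \cdot 4 = - \frac{9}{8} + \frac{1}{2} = - \frac{5}{8} \approx -0.625$)
$D{\left(Q \right)} = - \frac{5 Q^{3}}{2}$ ($D{\left(Q \right)} = \left(- \frac{5}{8}\right) 4 Q Q^{2} = - \frac{5 Q}{2} Q^{2} = - \frac{5 Q^{3}}{2}$)
$36 D{\left(5 \cdot 2 + \left(6 + 6\right) \right)} = 36 \left(- \frac{5 \left(5 \cdot 2 + \left(6 + 6\right)\right)^{3}}{2}\right) = 36 \left(- \frac{5 \left(10 + 12\right)^{3}}{2}\right) = 36 \left(- \frac{5 \cdot 22^{3}}{2}\right) = 36 \left(\left(- \frac{5}{2}\right) 10648\right) = 36 \left(-26620\right) = -958320$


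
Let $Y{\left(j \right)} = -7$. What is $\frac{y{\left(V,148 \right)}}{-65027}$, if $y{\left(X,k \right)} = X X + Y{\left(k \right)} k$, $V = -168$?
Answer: $- \frac{27188}{65027} \approx -0.4181$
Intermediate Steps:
$y{\left(X,k \right)} = X^{2} - 7 k$ ($y{\left(X,k \right)} = X X - 7 k = X^{2} - 7 k$)
$\frac{y{\left(V,148 \right)}}{-65027} = \frac{\left(-168\right)^{2} - 1036}{-65027} = \left(28224 - 1036\right) \left(- \frac{1}{65027}\right) = 27188 \left(- \frac{1}{65027}\right) = - \frac{27188}{65027}$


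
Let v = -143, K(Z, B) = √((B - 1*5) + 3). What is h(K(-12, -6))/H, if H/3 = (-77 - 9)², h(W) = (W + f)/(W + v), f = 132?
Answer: (√2 - 66*I)/(11094*(2*√2 + 143*I)) ≈ -4.1569e-5 - 1.7136e-6*I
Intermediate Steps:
K(Z, B) = √(-2 + B) (K(Z, B) = √((B - 5) + 3) = √((-5 + B) + 3) = √(-2 + B))
h(W) = (132 + W)/(-143 + W) (h(W) = (W + 132)/(W - 143) = (132 + W)/(-143 + W))
H = 22188 (H = 3*(-77 - 9)² = 3*(-86)² = 3*7396 = 22188)
h(K(-12, -6))/H = ((132 + √(-2 - 6))/(-143 + √(-2 - 6)))/22188 = ((132 + √(-8))/(-143 + √(-8)))*(1/22188) = ((132 + 2*I*√2)/(-143 + 2*I*√2))*(1/22188) = (132 + 2*I*√2)/(22188*(-143 + 2*I*√2))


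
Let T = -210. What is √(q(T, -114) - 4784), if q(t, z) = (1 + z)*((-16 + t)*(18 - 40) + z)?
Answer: I*√553738 ≈ 744.14*I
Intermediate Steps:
q(t, z) = (1 + z)*(352 + z - 22*t) (q(t, z) = (1 + z)*((-16 + t)*(-22) + z) = (1 + z)*((352 - 22*t) + z) = (1 + z)*(352 + z - 22*t))
√(q(T, -114) - 4784) = √((352 + (-114)² - 22*(-210) + 353*(-114) - 22*(-210)*(-114)) - 4784) = √((352 + 12996 + 4620 - 40242 - 526680) - 4784) = √(-548954 - 4784) = √(-553738) = I*√553738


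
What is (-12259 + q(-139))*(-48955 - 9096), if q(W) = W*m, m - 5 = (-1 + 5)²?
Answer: 881098078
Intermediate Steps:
m = 21 (m = 5 + (-1 + 5)² = 5 + 4² = 5 + 16 = 21)
q(W) = 21*W (q(W) = W*21 = 21*W)
(-12259 + q(-139))*(-48955 - 9096) = (-12259 + 21*(-139))*(-48955 - 9096) = (-12259 - 2919)*(-58051) = -15178*(-58051) = 881098078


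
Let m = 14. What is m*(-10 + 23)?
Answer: 182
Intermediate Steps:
m*(-10 + 23) = 14*(-10 + 23) = 14*13 = 182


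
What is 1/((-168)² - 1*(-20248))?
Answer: 1/48472 ≈ 2.0630e-5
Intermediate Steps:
1/((-168)² - 1*(-20248)) = 1/(28224 + 20248) = 1/48472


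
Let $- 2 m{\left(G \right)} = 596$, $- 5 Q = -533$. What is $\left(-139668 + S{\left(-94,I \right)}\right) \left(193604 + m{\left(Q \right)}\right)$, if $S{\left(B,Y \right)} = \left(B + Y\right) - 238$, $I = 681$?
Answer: $-26931198614$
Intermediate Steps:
$S{\left(B,Y \right)} = -238 + B + Y$
$Q = \frac{533}{5}$ ($Q = \left(- \frac{1}{5}\right) \left(-533\right) = \frac{533}{5} \approx 106.6$)
$m{\left(G \right)} = -298$ ($m{\left(G \right)} = \left(- \frac{1}{2}\right) 596 = -298$)
$\left(-139668 + S{\left(-94,I \right)}\right) \left(193604 + m{\left(Q \right)}\right) = \left(-139668 - -349\right) \left(193604 - 298\right) = \left(-139668 + 349\right) 193306 = \left(-139319\right) 193306 = -26931198614$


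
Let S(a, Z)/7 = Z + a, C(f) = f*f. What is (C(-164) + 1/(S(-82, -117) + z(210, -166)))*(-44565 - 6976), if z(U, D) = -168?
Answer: -309133014765/223 ≈ -1.3862e+9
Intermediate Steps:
C(f) = f²
S(a, Z) = 7*Z + 7*a (S(a, Z) = 7*(Z + a) = 7*Z + 7*a)
(C(-164) + 1/(S(-82, -117) + z(210, -166)))*(-44565 - 6976) = ((-164)² + 1/((7*(-117) + 7*(-82)) - 168))*(-44565 - 6976) = (26896 + 1/((-819 - 574) - 168))*(-51541) = (26896 + 1/(-1393 - 168))*(-51541) = (26896 + 1/(-1561))*(-51541) = (26896 - 1/1561)*(-51541) = (41984655/1561)*(-51541) = -309133014765/223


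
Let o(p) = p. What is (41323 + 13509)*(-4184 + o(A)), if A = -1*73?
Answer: -233419824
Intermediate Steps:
A = -73
(41323 + 13509)*(-4184 + o(A)) = (41323 + 13509)*(-4184 - 73) = 54832*(-4257) = -233419824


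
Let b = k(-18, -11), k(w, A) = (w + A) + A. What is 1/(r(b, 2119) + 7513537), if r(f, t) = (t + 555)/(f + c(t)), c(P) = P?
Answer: 297/2231520871 ≈ 1.3309e-7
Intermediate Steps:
k(w, A) = w + 2*A (k(w, A) = (A + w) + A = w + 2*A)
b = -40 (b = -18 + 2*(-11) = -18 - 22 = -40)
r(f, t) = (555 + t)/(f + t) (r(f, t) = (t + 555)/(f + t) = (555 + t)/(f + t))
1/(r(b, 2119) + 7513537) = 1/((555 + 2119)/(-40 + 2119) + 7513537) = 1/(2674/2079 + 7513537) = 1/((1/2079)*2674 + 7513537) = 1/(382/297 + 7513537) = 1/(2231520871/297) = 297/2231520871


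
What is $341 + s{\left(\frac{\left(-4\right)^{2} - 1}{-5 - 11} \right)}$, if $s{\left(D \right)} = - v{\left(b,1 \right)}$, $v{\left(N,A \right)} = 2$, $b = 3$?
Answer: $339$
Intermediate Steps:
$s{\left(D \right)} = -2$ ($s{\left(D \right)} = \left(-1\right) 2 = -2$)
$341 + s{\left(\frac{\left(-4\right)^{2} - 1}{-5 - 11} \right)} = 341 - 2 = 339$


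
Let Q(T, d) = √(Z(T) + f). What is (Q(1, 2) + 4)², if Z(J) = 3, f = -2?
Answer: 25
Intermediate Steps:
Q(T, d) = 1 (Q(T, d) = √(3 - 2) = √1 = 1)
(Q(1, 2) + 4)² = (1 + 4)² = 5² = 25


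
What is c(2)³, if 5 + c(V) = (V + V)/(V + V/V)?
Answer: -1331/27 ≈ -49.296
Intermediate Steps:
c(V) = -5 + 2*V/(1 + V) (c(V) = -5 + (V + V)/(V + V/V) = -5 + (2*V)/(V + 1) = -5 + (2*V)/(1 + V) = -5 + 2*V/(1 + V))
c(2)³ = ((-5 - 3*2)/(1 + 2))³ = ((-5 - 6)/3)³ = ((⅓)*(-11))³ = (-11/3)³ = -1331/27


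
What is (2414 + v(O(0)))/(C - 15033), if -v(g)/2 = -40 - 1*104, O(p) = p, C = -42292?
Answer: -2702/57325 ≈ -0.047135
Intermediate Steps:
v(g) = 288 (v(g) = -2*(-40 - 1*104) = -2*(-40 - 104) = -2*(-144) = 288)
(2414 + v(O(0)))/(C - 15033) = (2414 + 288)/(-42292 - 15033) = 2702/(-57325) = 2702*(-1/57325) = -2702/57325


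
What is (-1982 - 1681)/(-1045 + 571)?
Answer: 1221/158 ≈ 7.7278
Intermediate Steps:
(-1982 - 1681)/(-1045 + 571) = -3663/(-474) = -3663*(-1/474) = 1221/158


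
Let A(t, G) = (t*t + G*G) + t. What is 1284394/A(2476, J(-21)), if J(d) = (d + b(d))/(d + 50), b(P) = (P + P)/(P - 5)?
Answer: 91274817413/435842305606 ≈ 0.20942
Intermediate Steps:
b(P) = 2*P/(-5 + P) (b(P) = (2*P)/(-5 + P) = 2*P/(-5 + P))
J(d) = (d + 2*d/(-5 + d))/(50 + d) (J(d) = (d + 2*d/(-5 + d))/(d + 50) = (d + 2*d/(-5 + d))/(50 + d))
A(t, G) = t + G² + t² (A(t, G) = (t² + G²) + t = (G² + t²) + t = t + G² + t²)
1284394/A(2476, J(-21)) = 1284394/(2476 + (-21*(-3 - 21)/((-5 - 21)*(50 - 21)))² + 2476²) = 1284394/(2476 + (-21*(-24)/(-26*29))² + 6130576) = 1284394/(2476 + (-21*(-1/26)*1/29*(-24))² + 6130576) = 1284394/(2476 + (-252/377)² + 6130576) = 1284394/(2476 + 63504/142129 + 6130576) = 1284394/(871684611212/142129) = 1284394*(142129/871684611212) = 91274817413/435842305606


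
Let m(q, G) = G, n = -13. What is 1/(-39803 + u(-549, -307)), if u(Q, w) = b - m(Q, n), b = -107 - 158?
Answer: -1/40055 ≈ -2.4966e-5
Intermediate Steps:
b = -265
u(Q, w) = -252 (u(Q, w) = -265 - 1*(-13) = -265 + 13 = -252)
1/(-39803 + u(-549, -307)) = 1/(-39803 - 252) = 1/(-40055) = -1/40055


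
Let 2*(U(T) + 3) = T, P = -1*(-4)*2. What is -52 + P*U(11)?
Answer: -32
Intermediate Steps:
P = 8 (P = 4*2 = 8)
U(T) = -3 + T/2
-52 + P*U(11) = -52 + 8*(-3 + (½)*11) = -52 + 8*(-3 + 11/2) = -52 + 8*(5/2) = -52 + 20 = -32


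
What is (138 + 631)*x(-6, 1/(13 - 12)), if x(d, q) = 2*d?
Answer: -9228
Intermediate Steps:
(138 + 631)*x(-6, 1/(13 - 12)) = (138 + 631)*(2*(-6)) = 769*(-12) = -9228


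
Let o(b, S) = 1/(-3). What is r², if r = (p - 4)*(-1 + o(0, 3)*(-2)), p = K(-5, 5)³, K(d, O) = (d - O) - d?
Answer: 1849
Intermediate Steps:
K(d, O) = -O
o(b, S) = -⅓
p = -125 (p = (-1*5)³ = (-5)³ = -125)
r = 43 (r = (-125 - 4)*(-1 - ⅓*(-2)) = -129*(-1 + ⅔) = -129*(-⅓) = 43)
r² = 43² = 1849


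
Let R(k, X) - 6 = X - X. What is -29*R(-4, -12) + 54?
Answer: -120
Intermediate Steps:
R(k, X) = 6 (R(k, X) = 6 + (X - X) = 6 + 0 = 6)
-29*R(-4, -12) + 54 = -29*6 + 54 = -174 + 54 = -120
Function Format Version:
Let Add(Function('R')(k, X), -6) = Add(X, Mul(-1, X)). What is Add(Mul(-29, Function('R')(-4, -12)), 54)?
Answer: -120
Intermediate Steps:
Function('R')(k, X) = 6 (Function('R')(k, X) = Add(6, Add(X, Mul(-1, X))) = Add(6, 0) = 6)
Add(Mul(-29, Function('R')(-4, -12)), 54) = Add(Mul(-29, 6), 54) = Add(-174, 54) = -120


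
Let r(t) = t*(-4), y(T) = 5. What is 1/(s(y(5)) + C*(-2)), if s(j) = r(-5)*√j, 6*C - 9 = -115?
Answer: -159/3382 + 45*√5/1691 ≈ 0.012491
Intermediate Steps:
C = -53/3 (C = 3/2 + (⅙)*(-115) = 3/2 - 115/6 = -53/3 ≈ -17.667)
r(t) = -4*t
s(j) = 20*√j (s(j) = (-4*(-5))*√j = 20*√j)
1/(s(y(5)) + C*(-2)) = 1/(20*√5 - 53/3*(-2)) = 1/(20*√5 + 106/3) = 1/(106/3 + 20*√5)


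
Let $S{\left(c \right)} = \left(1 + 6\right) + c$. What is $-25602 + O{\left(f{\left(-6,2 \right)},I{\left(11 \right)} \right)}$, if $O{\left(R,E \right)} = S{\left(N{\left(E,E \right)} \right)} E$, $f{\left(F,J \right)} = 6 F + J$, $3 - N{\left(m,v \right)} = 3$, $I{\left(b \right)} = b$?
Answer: $-25525$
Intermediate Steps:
$N{\left(m,v \right)} = 0$ ($N{\left(m,v \right)} = 3 - 3 = 0$)
$f{\left(F,J \right)} = J + 6 F$
$S{\left(c \right)} = 7 + c$
$O{\left(R,E \right)} = 7 E$ ($O{\left(R,E \right)} = \left(7 + 0\right) E = 7 E$)
$-25602 + O{\left(f{\left(-6,2 \right)},I{\left(11 \right)} \right)} = -25602 + 7 \cdot 11 = -25602 + 77 = -25525$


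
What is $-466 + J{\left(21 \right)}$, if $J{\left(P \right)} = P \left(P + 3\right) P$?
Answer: $10118$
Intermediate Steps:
$J{\left(P \right)} = P^{2} \left(3 + P\right)$ ($J{\left(P \right)} = P \left(3 + P\right) P = P^{2} \left(3 + P\right)$)
$-466 + J{\left(21 \right)} = -466 + 21^{2} \left(3 + 21\right) = -466 + 441 \cdot 24 = -466 + 10584 = 10118$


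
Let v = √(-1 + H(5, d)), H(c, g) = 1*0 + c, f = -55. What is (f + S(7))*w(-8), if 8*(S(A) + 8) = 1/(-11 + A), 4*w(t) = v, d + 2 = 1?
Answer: -2017/64 ≈ -31.516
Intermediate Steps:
d = -1 (d = -2 + 1 = -1)
H(c, g) = c (H(c, g) = 0 + c = c)
v = 2 (v = √(-1 + 5) = √4 = 2)
w(t) = ½ (w(t) = (¼)*2 = ½)
S(A) = -8 + 1/(8*(-11 + A))
(f + S(7))*w(-8) = (-55 + (705 - 64*7)/(8*(-11 + 7)))*(½) = (-55 + (⅛)*(705 - 448)/(-4))*(½) = (-55 + (⅛)*(-¼)*257)*(½) = (-55 - 257/32)*(½) = -2017/32*½ = -2017/64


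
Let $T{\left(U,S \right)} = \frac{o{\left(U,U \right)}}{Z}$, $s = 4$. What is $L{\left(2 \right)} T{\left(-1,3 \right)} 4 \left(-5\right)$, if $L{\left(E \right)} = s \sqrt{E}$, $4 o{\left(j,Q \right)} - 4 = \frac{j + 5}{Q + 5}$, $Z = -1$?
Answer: $100 \sqrt{2} \approx 141.42$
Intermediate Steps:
$o{\left(j,Q \right)} = 1 + \frac{5 + j}{4 \left(5 + Q\right)}$ ($o{\left(j,Q \right)} = 1 + \frac{\left(j + 5\right) \frac{1}{Q + 5}}{4} = 1 + \frac{\left(5 + j\right) \frac{1}{5 + Q}}{4} = 1 + \frac{\frac{1}{5 + Q} \left(5 + j\right)}{4} = 1 + \frac{5 + j}{4 \left(5 + Q\right)}$)
$L{\left(E \right)} = 4 \sqrt{E}$
$T{\left(U,S \right)} = - \frac{25 + 5 U}{4 \left(5 + U\right)}$ ($T{\left(U,S \right)} = \frac{\frac{1}{4} \frac{1}{5 + U} \left(25 + U + 4 U\right)}{-1} = \frac{25 + 5 U}{4 \left(5 + U\right)} \left(-1\right) = - \frac{25 + 5 U}{4 \left(5 + U\right)}$)
$L{\left(2 \right)} T{\left(-1,3 \right)} 4 \left(-5\right) = 4 \sqrt{2} \left(- \frac{5}{4}\right) 4 \left(-5\right) = - 5 \sqrt{2} \left(-20\right) = 100 \sqrt{2}$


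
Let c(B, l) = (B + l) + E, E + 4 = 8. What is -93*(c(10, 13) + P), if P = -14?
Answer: -1209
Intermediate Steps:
E = 4 (E = -4 + 8 = 4)
c(B, l) = 4 + B + l (c(B, l) = (B + l) + 4 = 4 + B + l)
-93*(c(10, 13) + P) = -93*((4 + 10 + 13) - 14) = -93*(27 - 14) = -93*13 = -1209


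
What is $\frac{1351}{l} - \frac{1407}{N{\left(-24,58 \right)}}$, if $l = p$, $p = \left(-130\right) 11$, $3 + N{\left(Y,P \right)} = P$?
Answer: $- \frac{37933}{1430} \approx -26.527$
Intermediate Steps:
$N{\left(Y,P \right)} = -3 + P$
$p = -1430$
$l = -1430$
$\frac{1351}{l} - \frac{1407}{N{\left(-24,58 \right)}} = \frac{1351}{-1430} - \frac{1407}{-3 + 58} = 1351 \left(- \frac{1}{1430}\right) - \frac{1407}{55} = - \frac{1351}{1430} - \frac{1407}{55} = - \frac{37933}{1430}$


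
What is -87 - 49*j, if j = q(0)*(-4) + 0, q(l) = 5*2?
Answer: 1873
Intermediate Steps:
q(l) = 10
j = -40 (j = 10*(-4) + 0 = -40 + 0 = -40)
-87 - 49*j = -87 - 49*(-40) = -87 + 1960 = 1873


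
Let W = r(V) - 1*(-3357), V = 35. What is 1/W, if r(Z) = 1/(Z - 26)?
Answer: 9/30214 ≈ 0.00029788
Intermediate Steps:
r(Z) = 1/(-26 + Z)
W = 30214/9 (W = 1/(-26 + 35) - 1*(-3357) = 1/9 + 3357 = 30214/9 ≈ 3357.1)
1/W = 1/(30214/9) = 9/30214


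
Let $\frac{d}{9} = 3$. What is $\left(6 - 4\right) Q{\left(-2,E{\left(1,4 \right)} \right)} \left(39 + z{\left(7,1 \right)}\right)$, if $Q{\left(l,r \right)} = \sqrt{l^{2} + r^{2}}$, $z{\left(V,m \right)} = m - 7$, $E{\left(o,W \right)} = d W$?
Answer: $132 \sqrt{2917} \approx 7129.2$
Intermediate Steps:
$d = 27$ ($d = 9 \cdot 3 = 27$)
$E{\left(o,W \right)} = 27 W$
$z{\left(V,m \right)} = -7 + m$ ($z{\left(V,m \right)} = m - 7 = -7 + m$)
$\left(6 - 4\right) Q{\left(-2,E{\left(1,4 \right)} \right)} \left(39 + z{\left(7,1 \right)}\right) = \left(6 - 4\right) \sqrt{\left(-2\right)^{2} + \left(27 \cdot 4\right)^{2}} \left(39 + \left(-7 + 1\right)\right) = 2 \sqrt{4 + 108^{2}} \left(39 - 6\right) = 2 \sqrt{4 + 11664} \cdot 33 = 2 \sqrt{11668} \cdot 33 = 2 \cdot 2 \sqrt{2917} \cdot 33 = 4 \sqrt{2917} \cdot 33 = 132 \sqrt{2917}$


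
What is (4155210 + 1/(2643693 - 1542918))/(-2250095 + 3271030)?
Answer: 269055958103/66107042625 ≈ 4.0700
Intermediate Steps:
(4155210 + 1/(2643693 - 1542918))/(-2250095 + 3271030) = (4155210 + 1/1100775)/1020935 = (4155210 + 1/1100775)*(1/1020935) = (4573951287751/1100775)*(1/1020935) = 269055958103/66107042625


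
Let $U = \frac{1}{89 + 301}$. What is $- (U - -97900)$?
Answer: $- \frac{38181001}{390} \approx -97900.0$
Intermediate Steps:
$U = \frac{1}{390} \approx 0.0025641$
$- (U - -97900) = - (\frac{1}{390} - -97900) = - (\frac{1}{390} + 97900) = \left(-1\right) \frac{38181001}{390} = - \frac{38181001}{390}$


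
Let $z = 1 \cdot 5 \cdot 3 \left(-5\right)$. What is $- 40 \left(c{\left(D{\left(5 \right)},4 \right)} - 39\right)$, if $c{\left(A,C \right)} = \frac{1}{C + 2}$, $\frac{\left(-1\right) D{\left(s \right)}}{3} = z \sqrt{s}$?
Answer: $\frac{4660}{3} \approx 1553.3$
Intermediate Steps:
$z = -75$ ($z = 5 \left(-15\right) = -75$)
$D{\left(s \right)} = 225 \sqrt{s}$ ($D{\left(s \right)} = - 3 \left(- 75 \sqrt{s}\right) = 225 \sqrt{s}$)
$c{\left(A,C \right)} = \frac{1}{2 + C}$
$- 40 \left(c{\left(D{\left(5 \right)},4 \right)} - 39\right) = - 40 \left(\frac{1}{2 + 4} - 39\right) = - 40 \left(\frac{1}{6} - 39\right) = \left(-40\right) \left(- \frac{233}{6}\right) = \frac{4660}{3}$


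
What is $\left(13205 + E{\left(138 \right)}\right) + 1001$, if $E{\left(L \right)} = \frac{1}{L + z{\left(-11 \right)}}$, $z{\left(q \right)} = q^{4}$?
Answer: $\frac{209950475}{14779} \approx 14206.0$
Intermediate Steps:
$E{\left(L \right)} = \frac{1}{14641 + L}$ ($E{\left(L \right)} = \frac{1}{L + \left(-11\right)^{4}} = \frac{1}{L + 14641} = \frac{1}{14641 + L}$)
$\left(13205 + E{\left(138 \right)}\right) + 1001 = \left(13205 + \frac{1}{14641 + 138}\right) + 1001 = \left(13205 + \frac{1}{14779}\right) + 1001 = \frac{195156696}{14779} + 1001 = \frac{209950475}{14779}$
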